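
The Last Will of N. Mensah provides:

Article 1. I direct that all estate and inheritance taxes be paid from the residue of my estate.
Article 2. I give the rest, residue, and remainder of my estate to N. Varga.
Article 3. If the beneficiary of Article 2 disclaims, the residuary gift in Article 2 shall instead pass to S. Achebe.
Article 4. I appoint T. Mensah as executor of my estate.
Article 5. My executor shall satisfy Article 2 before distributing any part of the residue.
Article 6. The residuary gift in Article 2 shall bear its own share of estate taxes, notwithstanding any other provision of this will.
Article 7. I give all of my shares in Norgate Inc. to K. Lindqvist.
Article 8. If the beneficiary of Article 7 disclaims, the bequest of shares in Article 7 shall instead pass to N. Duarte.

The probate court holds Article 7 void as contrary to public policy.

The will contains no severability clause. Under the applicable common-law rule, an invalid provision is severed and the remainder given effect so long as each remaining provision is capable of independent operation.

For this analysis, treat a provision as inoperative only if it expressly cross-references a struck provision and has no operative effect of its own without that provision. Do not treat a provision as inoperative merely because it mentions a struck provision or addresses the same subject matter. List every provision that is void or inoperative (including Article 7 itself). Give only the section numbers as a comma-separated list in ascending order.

Article 7 is struck. Article 8 has no operative effect of its own apart from Article 7 and is therefore inoperative. With no severability clause, the stated default rule severs what cannot stand and enforces each remaining provision that can operate on its own. That leaves Article 1, Article 2, Article 3, Article 4, Article 5, and Article 6 in effect.

7, 8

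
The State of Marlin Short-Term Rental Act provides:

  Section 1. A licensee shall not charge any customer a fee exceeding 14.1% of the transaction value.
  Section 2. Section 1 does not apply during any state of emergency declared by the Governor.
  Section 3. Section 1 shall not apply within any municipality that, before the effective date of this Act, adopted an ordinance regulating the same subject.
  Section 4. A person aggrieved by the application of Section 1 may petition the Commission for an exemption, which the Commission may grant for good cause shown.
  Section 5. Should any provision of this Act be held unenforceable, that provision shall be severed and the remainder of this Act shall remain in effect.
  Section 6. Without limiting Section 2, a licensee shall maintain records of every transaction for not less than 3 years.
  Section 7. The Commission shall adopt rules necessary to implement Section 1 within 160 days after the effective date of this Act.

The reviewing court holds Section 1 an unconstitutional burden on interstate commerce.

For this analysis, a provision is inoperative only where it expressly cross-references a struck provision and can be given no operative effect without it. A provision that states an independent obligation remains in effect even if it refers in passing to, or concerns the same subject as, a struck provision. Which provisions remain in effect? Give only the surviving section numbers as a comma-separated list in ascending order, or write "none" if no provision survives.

5, 6

Section 1 is struck. Section 2 operates only by reference to Section 1, so it falls with Section 1. Section 3 merely fixes the local-preemption carve-out from Section 1; with Section 1 gone it has nothing to operate on and falls away. Section 4 has no operative effect of its own apart from Section 1 and is therefore inoperative. The only function of Section 7 is the rulemaking mandate for Section 1, so it cannot stand once Section 1 is removed. Section 6 mentions Section 2 but its own obligation stands independently of Section 2, so Section 6 is not affected. Section 5 is a severability clause and preserves every provision that can still be given independent effect. Section 5 and Section 6 remain in effect.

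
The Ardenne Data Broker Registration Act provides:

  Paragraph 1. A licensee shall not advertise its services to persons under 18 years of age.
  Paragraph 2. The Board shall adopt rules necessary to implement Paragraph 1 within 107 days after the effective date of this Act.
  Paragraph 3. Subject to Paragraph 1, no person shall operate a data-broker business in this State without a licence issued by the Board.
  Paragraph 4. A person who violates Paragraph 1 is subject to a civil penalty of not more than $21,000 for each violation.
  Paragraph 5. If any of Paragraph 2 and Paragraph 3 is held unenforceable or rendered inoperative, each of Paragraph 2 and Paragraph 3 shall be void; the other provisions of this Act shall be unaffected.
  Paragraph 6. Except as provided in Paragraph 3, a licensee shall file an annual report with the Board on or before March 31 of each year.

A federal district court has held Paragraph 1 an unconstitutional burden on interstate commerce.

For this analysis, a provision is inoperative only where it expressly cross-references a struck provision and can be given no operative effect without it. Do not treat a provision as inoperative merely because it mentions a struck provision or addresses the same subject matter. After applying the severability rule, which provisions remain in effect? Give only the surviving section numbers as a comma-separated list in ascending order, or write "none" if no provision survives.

5, 6

Paragraph 1 is struck. Paragraph 2 merely fixes the rulemaking mandate for Paragraph 1; with Paragraph 1 gone it has nothing to operate on and falls away. Paragraph 4 has no operative effect of its own apart from Paragraph 1 and is therefore inoperative. Although Paragraph 6 refers to Paragraph 3, its operative terms do not depend on Paragraph 3, so it remains in effect. Paragraph 5 declares Paragraph 2 and Paragraph 3 mutually dependent; since one of them has fallen, all of them are of no effect. That brings down Paragraph 3 as well. The remainder continues in force under Paragraph 5. Paragraph 5 and Paragraph 6 remain in effect.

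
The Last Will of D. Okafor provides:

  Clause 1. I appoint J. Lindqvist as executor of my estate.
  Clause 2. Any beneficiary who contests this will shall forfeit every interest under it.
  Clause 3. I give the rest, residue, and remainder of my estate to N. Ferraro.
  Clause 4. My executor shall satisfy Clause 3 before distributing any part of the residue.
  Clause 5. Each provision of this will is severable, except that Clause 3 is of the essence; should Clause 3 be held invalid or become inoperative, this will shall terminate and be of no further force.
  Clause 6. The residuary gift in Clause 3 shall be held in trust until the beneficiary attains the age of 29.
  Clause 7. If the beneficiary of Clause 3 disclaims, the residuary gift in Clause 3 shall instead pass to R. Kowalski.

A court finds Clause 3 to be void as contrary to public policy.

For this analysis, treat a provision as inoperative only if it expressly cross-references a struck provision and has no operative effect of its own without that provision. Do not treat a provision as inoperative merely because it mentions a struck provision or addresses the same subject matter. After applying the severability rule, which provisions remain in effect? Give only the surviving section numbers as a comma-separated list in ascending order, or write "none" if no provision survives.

none

Clause 3 is struck. Clause 4 merely fixes the priority direction for Clause 3; with Clause 3 gone it has nothing to operate on and falls away. Clause 6 operates only by reference to Clause 3, so it falls with Clause 3. Clause 7 has no operative effect of its own apart from Clause 3 and is therefore inoperative. Clause 5 makes Clause 3 an essential term, and Clause 3 is the provision held invalid; under Clause 5, the entire will is therefore void. No provision of the will survives.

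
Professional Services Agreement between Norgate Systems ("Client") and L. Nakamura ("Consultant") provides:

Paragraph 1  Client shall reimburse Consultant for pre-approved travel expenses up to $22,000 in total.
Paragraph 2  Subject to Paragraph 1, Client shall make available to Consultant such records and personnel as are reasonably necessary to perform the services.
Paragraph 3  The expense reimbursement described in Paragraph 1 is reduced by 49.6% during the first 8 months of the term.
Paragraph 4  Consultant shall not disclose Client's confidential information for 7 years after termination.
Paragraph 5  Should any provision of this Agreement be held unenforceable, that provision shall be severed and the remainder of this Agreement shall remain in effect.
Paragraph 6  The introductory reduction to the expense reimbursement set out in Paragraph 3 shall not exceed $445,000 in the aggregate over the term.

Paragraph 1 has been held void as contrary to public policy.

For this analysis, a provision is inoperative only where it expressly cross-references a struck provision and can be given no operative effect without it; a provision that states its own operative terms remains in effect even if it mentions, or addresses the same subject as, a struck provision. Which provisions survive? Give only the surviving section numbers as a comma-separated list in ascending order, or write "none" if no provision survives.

2, 4, 5

Paragraph 1 is struck. Paragraph 3 has no operative effect of its own apart from Paragraph 1 and is therefore inoperative. The whole of Paragraph 6 is the aggregate cap on the introductory reduction to the expense reimbursement, defined by reference to Paragraph 3, so Paragraph 6 cannot stand once Paragraph 3 is removed. Although Paragraph 2 refers to Paragraph 1, its operative terms do not depend on Paragraph 1, so it remains in effect. Under the severability clause in Paragraph 5, the remaining provisions continue in force. The provisions still in force are Paragraph 2, Paragraph 4, and Paragraph 5.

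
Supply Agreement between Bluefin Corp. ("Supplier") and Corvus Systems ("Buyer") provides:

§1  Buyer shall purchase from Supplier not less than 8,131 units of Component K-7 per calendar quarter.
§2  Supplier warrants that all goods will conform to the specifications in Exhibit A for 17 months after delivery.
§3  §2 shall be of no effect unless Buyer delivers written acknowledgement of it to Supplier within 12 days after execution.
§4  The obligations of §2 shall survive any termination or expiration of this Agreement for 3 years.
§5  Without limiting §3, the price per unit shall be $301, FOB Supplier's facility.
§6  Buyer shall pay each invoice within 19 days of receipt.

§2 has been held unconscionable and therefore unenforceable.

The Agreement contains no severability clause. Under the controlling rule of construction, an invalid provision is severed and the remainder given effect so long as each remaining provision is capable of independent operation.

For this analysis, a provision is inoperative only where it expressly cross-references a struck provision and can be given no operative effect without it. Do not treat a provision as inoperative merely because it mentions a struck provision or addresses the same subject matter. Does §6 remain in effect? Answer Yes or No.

Yes

§2 is struck. §3 merely fixes the acknowledgement condition for §2; with §2 gone it has nothing to operate on and falls away. §4 has no operative effect of its own apart from §2 and is therefore inoperative. §5 mentions §3 but its own obligation stands independently of §3, so §5 is not affected. With no severability clause, the stated default rule severs what cannot stand and enforces each remaining provision that can operate on its own. §1, §5, and §6 remain in effect. §6 is among the surviving provisions, so the answer is yes.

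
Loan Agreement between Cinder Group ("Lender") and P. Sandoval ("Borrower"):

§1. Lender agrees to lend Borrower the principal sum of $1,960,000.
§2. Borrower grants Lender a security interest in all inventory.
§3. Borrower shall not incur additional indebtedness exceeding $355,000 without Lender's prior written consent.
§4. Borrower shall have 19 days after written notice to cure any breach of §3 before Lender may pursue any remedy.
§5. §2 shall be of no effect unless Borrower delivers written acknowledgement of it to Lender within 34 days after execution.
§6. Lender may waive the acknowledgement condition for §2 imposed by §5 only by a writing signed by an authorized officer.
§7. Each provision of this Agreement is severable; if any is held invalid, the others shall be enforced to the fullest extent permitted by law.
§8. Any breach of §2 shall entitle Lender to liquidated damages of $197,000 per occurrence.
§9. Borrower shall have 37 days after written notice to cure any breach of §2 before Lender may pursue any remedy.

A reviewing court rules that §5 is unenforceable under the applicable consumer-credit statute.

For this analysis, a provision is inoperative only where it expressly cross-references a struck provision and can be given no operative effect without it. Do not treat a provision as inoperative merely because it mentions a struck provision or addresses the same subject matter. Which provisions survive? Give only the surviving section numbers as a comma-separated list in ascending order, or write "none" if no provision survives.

1, 2, 3, 4, 7, 8, 9

§5 is struck. The only function of §6 is the waiver condition for §5, so it cannot stand once §5 is removed. §7 is a severability clause and preserves every provision that can still be given independent effect. §1, §2, §3, §4, §7, §8, and §9 remain in effect.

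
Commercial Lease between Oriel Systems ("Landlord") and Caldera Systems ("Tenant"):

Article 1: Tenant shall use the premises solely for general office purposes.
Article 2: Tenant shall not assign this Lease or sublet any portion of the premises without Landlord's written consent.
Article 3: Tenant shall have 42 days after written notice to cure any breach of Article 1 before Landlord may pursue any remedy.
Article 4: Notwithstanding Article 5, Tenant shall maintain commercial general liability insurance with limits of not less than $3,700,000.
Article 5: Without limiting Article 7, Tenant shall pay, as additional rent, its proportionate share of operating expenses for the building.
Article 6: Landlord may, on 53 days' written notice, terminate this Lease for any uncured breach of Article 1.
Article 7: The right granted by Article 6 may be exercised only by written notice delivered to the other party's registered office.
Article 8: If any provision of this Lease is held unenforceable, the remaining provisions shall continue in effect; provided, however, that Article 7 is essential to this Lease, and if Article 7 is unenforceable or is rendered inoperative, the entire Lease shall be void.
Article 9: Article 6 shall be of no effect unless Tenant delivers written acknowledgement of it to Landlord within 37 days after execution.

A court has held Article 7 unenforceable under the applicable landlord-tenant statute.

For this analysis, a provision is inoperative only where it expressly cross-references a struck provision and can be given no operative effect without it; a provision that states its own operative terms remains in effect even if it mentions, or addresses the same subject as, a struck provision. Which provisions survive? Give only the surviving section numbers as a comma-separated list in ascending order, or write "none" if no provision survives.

Article 7 is struck. Nothing else in the Lease is defined by reference to Article 7. Article 8 makes Article 7 an essential term, and Article 7 is the provision held invalid; under Article 8, the entire Lease is therefore void. No provision of the Lease survives.

none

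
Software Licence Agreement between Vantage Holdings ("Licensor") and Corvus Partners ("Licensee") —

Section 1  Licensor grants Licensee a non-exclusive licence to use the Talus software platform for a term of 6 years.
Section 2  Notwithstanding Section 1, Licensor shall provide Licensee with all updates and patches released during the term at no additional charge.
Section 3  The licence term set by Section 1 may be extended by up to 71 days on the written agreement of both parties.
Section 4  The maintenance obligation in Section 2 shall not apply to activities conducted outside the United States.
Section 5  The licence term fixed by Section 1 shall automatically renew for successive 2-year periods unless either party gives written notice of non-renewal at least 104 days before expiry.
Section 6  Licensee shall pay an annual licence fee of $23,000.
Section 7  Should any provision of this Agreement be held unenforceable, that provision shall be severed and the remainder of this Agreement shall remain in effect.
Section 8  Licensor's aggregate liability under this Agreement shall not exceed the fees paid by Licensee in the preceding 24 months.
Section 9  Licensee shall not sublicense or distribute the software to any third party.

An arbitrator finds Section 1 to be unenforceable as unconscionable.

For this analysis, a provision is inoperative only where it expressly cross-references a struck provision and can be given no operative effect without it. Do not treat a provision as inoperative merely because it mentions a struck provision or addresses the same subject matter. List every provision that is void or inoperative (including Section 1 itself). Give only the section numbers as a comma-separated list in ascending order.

1, 3, 5

Section 1 is struck. Section 3 has no operative effect of its own apart from Section 1 and is therefore inoperative. Section 5 has no operative effect of its own apart from Section 1 and is therefore inoperative. Although Section 2 refers to Section 1, its operative terms do not depend on Section 1, so it remains in effect. Section 7 is a severability clause and preserves every provision that can still be given independent effect. That leaves Section 2, Section 4, Section 6, Section 7, Section 8, and Section 9 in effect.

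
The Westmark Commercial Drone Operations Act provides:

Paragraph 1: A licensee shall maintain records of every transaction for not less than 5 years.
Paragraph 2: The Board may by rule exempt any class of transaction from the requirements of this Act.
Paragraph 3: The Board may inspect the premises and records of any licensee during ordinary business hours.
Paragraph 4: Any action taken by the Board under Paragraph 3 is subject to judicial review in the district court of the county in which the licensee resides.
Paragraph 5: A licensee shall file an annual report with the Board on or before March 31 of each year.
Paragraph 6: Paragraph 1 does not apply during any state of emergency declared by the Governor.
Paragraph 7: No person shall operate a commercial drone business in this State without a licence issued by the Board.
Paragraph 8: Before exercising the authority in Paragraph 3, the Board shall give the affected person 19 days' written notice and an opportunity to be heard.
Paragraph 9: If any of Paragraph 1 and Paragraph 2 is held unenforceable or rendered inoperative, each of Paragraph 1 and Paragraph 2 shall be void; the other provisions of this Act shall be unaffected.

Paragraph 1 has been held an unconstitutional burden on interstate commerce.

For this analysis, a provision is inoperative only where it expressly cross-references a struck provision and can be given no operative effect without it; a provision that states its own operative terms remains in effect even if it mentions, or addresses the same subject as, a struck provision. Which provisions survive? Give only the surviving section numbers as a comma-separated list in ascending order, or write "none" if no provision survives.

3, 4, 5, 7, 8, 9

Paragraph 1 is struck. Paragraph 6 operates only by reference to Paragraph 1, so it falls with Paragraph 1. Paragraph 9 declares Paragraph 1 and Paragraph 2 mutually dependent; since one of them has fallen, all of them are of no effect. That brings down Paragraph 2 as well. The remainder continues in force under Paragraph 9. That leaves Paragraph 3, Paragraph 4, Paragraph 5, Paragraph 7, Paragraph 8, and Paragraph 9 in effect.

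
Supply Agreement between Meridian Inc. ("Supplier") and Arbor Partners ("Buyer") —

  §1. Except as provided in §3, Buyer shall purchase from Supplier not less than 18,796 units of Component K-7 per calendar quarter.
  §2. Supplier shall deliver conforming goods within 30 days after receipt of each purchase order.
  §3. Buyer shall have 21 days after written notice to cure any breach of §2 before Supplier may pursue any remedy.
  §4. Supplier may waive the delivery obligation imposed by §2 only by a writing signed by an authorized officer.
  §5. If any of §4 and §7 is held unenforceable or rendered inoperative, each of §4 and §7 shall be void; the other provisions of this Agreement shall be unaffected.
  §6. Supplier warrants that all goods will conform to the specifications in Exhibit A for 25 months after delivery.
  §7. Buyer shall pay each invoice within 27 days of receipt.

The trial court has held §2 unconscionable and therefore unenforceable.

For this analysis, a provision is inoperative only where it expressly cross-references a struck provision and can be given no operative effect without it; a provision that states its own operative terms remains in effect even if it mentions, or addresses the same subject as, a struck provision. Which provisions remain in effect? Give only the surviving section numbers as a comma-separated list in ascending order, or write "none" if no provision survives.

§2 is struck. §3 has no operative effect of its own apart from §2 and is therefore inoperative. The only function of §4 is the waiver condition for §2, so it cannot stand once §2 is removed. Although §1 refers to §3, its operative terms do not depend on §3, so it remains in effect. §5 declares §4 and §7 mutually dependent; since one of them has fallen, all of them are of no effect. That brings down §7 as well. The remainder continues in force under §5. That leaves §1, §5, and §6 in effect.

1, 5, 6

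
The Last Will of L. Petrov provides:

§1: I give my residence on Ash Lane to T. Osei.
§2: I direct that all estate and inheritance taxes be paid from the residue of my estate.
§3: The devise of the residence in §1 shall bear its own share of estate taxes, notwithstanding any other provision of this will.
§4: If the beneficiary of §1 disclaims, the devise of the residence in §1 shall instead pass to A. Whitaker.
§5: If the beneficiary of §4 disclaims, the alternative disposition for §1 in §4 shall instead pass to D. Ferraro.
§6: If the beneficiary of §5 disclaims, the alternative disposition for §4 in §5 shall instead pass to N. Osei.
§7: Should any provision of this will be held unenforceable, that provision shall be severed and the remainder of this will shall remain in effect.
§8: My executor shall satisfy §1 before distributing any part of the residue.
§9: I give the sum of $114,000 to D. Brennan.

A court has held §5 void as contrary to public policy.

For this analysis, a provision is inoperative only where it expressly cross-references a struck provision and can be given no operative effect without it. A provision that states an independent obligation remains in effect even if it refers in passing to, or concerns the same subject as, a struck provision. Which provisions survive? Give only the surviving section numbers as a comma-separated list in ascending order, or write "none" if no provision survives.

§5 is struck. §6 has no operative effect of its own apart from §5 and is therefore inoperative. Under the severability clause in §7, the remaining provisions continue in force. The provisions still in force are §1, §2, §3, §4, §7, §8, and §9.

1, 2, 3, 4, 7, 8, 9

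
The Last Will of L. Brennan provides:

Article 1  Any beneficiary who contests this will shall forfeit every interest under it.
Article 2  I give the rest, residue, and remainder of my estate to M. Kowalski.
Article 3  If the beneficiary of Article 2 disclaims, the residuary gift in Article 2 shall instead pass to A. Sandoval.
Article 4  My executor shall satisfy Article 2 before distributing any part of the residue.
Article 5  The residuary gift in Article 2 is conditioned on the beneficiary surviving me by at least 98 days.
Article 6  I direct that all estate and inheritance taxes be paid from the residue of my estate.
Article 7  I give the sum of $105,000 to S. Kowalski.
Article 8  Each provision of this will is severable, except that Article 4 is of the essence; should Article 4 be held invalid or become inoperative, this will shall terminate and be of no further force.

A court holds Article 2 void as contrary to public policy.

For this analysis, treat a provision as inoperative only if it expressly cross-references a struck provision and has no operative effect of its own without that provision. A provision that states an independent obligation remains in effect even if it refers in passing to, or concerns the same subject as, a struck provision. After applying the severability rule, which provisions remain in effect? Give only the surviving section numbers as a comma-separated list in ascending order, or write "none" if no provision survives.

Article 2 is struck. Article 3 merely fixes the alternative disposition for Article 2; with Article 2 gone it has nothing to operate on and falls away. Article 4 merely fixes the priority direction for Article 2; with Article 2 gone it has nothing to operate on and falls away. The only function of Article 5 is the survivorship condition on Article 2, so it cannot stand once Article 2 is removed. Article 8 makes Article 4 an essential term, and Article 4 has been rendered inoperative by the cascade; under Article 8, the entire will is therefore void. No provision of the will survives.

none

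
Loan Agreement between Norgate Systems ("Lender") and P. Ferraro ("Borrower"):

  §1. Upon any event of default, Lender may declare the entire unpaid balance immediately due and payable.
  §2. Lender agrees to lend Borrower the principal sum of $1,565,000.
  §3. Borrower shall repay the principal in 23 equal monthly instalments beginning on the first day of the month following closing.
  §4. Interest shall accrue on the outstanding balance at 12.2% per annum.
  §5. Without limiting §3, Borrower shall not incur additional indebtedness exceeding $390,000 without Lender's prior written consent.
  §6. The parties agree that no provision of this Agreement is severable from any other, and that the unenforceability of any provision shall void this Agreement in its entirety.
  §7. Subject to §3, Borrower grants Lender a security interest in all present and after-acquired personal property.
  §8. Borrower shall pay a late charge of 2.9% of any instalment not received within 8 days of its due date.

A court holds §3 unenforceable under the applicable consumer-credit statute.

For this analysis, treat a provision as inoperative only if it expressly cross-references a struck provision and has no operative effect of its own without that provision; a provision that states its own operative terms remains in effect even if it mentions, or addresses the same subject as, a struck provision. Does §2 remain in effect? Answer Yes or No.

No

§3 is struck. No other provision's operative terms depend on §3. §6 provides that the Agreement is not severable, so the invalidity of any one provision voids the entire Agreement. No provision of the Agreement survives. §2 is among the inoperative provisions, so the answer is no.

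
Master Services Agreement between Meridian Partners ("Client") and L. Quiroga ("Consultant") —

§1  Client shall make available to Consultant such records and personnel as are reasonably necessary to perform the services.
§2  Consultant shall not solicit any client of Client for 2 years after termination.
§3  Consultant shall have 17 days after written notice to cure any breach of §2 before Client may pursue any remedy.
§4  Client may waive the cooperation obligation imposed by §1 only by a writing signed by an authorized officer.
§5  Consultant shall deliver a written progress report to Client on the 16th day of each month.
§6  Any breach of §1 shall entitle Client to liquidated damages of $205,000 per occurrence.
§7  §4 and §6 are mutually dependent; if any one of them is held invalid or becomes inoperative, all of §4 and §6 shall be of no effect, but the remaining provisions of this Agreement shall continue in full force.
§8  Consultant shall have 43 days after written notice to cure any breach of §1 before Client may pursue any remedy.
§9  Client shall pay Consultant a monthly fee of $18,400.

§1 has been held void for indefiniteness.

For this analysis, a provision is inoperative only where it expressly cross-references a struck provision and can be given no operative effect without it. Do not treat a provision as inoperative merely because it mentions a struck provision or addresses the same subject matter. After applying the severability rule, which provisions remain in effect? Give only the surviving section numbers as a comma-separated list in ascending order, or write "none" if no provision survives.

§1 is struck. §4 operates only by reference to §1, so it falls with §1. §6 does nothing except set the liquidated-damages amount by reference to §1; with §1 gone it has no independent effect and is inoperative. The only function of §8 is the cure period for breach of §1, so it cannot stand once §1 is removed. §7 declares §4 and §6 mutually dependent; since one of them has fallen, all of them are of no effect. The remainder continues in force under §7. That leaves §2, §3, §5, §7, and §9 in effect.

2, 3, 5, 7, 9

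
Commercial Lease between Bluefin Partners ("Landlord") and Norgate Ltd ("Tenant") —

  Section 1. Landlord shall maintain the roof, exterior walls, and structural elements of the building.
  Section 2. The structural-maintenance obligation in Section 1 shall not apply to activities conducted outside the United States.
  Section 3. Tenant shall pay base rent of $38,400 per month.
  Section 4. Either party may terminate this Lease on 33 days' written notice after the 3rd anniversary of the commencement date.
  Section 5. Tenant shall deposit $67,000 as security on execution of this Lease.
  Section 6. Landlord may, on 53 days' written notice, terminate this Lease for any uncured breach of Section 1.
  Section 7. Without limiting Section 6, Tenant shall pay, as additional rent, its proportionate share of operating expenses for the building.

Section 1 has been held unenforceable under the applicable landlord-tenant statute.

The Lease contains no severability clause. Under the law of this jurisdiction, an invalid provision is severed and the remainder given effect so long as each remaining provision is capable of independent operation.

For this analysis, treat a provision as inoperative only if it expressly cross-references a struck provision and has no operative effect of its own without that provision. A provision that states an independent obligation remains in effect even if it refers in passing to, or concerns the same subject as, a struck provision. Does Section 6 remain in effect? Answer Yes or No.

No

Section 1 is struck. Section 2 operates only by reference to Section 1, so it falls with Section 1. Section 6 merely fixes the termination right for breach of Section 1; with Section 1 gone it has nothing to operate on and falls away. Section 7 mentions Section 6 but its own obligation stands independently of Section 6, so Section 7 is not affected. Under the stated default rule, only provisions that cannot operate independently fall away; the rest are enforced. The provisions still in force are Section 3, Section 4, Section 5, and Section 7. Section 6 is among the inoperative provisions, so the answer is no.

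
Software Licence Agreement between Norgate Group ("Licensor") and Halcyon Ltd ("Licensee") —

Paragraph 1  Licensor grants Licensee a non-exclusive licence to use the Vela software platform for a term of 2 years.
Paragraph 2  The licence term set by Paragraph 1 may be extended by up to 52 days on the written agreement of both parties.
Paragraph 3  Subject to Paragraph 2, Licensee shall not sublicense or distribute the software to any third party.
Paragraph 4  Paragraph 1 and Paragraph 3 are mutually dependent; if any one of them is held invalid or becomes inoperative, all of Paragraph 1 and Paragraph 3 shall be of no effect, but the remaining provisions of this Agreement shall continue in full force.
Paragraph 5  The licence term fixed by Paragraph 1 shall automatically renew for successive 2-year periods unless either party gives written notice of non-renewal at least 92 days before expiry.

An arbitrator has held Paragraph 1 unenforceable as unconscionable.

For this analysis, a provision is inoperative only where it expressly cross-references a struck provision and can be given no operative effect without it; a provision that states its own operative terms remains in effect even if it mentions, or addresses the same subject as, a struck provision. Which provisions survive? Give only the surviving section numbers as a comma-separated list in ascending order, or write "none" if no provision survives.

4

Paragraph 1 is struck. Paragraph 2 operates only by reference to Paragraph 1, so it falls with Paragraph 1. Paragraph 5 has no operative effect of its own apart from Paragraph 1 and is therefore inoperative. Paragraph 4 declares Paragraph 1 and Paragraph 3 mutually dependent; since one of them has fallen, all of them are of no effect. That brings down Paragraph 3 as well. The remainder continues in force under Paragraph 4. Only Paragraph 4 remains in effect.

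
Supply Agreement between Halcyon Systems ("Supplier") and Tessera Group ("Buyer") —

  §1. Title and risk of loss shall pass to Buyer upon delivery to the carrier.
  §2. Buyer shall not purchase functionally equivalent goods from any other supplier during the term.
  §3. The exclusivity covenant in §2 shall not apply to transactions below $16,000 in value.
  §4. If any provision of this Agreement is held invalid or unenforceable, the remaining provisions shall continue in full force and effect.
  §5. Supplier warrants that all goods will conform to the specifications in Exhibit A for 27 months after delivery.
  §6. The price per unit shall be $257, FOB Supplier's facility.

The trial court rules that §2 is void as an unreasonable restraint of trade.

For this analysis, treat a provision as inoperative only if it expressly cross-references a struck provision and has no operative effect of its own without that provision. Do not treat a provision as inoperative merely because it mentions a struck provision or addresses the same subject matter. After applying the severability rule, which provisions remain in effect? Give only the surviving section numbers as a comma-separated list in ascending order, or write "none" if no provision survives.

§2 is struck. §3 operates only by reference to §2, so it falls with §2. Under the severability clause in §4, the remaining provisions continue in force. §1, §4, §5, and §6 remain in effect.

1, 4, 5, 6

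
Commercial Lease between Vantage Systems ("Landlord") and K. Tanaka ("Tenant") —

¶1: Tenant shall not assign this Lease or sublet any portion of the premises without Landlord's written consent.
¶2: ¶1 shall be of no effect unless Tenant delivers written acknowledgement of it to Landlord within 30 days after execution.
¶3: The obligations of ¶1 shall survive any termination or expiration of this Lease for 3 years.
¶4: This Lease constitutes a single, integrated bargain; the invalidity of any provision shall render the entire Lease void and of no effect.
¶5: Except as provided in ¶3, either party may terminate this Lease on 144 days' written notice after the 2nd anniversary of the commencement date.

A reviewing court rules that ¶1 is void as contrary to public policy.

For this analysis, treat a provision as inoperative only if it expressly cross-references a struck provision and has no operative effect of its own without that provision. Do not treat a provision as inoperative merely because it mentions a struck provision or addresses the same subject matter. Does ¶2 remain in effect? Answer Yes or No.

¶1 is struck. ¶2 has no operative effect of its own apart from ¶1 and is therefore inoperative. ¶3 has no operative effect of its own apart from ¶1 and is therefore inoperative. ¶4 provides that the Lease is not severable, so the invalidity of any one provision voids the entire Lease. No provision of the Lease survives. ¶2 is among the inoperative provisions, so the answer is no.

No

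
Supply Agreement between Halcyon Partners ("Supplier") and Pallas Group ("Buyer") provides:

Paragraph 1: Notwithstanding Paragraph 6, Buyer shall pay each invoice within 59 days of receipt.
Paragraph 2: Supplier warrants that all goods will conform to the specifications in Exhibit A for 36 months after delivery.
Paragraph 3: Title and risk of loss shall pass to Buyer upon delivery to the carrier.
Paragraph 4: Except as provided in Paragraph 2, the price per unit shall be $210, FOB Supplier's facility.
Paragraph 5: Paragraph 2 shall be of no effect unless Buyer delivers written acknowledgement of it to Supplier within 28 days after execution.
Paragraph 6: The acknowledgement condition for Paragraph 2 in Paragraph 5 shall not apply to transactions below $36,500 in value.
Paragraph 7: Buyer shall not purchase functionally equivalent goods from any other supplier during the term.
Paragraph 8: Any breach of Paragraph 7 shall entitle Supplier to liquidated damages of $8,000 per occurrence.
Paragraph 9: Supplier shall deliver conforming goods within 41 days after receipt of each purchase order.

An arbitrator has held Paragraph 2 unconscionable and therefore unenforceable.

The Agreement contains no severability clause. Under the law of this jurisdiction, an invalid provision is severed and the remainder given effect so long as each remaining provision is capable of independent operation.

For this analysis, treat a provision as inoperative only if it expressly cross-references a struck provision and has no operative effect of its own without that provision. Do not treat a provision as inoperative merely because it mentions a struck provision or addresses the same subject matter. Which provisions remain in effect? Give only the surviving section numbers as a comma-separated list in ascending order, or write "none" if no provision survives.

1, 3, 4, 7, 8, 9

Paragraph 2 is struck. Paragraph 5 has no operative effect of its own apart from Paragraph 2 and is therefore inoperative. Paragraph 6 does nothing except set the carve-out from the acknowledgement condition for Paragraph 2 by reference to Paragraph 5; with Paragraph 5 gone it has no independent effect and is inoperative. Paragraph 4 mentions Paragraph 2 but its own obligation stands independently of Paragraph 2, so Paragraph 4 is not affected. Paragraph 1 mentions Paragraph 6 but its own obligation stands independently of Paragraph 6, so Paragraph 1 is not affected. With no severability clause, the stated default rule severs what cannot stand and enforces each remaining provision that can operate on its own. Paragraph 1, Paragraph 3, Paragraph 4, Paragraph 7, Paragraph 8, and Paragraph 9 remain in effect.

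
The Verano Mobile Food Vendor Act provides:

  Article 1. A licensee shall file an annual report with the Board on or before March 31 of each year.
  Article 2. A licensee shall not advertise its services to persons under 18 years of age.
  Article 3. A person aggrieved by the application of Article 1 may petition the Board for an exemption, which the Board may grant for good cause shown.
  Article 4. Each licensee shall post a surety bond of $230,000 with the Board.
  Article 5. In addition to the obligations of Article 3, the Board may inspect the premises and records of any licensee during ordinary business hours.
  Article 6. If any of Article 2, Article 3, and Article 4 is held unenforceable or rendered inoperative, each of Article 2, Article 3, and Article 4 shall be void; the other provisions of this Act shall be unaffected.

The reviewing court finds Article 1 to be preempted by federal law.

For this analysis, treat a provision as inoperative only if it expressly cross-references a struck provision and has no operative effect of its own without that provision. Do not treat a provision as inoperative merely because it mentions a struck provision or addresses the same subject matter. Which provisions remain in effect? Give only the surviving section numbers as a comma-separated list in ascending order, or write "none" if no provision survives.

Article 1 is struck. Article 3 operates only by reference to Article 1, so it falls with Article 1. Article 5 mentions Article 3 but its own obligation stands independently of Article 3, so Article 5 is not affected. Article 6 declares Article 2, Article 3, and Article 4 mutually dependent; since one of them has fallen, all of them are of no effect. That brings down Article 2 and Article 4 as well. The remainder continues in force under Article 6. Article 5 and Article 6 remain in effect.

5, 6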